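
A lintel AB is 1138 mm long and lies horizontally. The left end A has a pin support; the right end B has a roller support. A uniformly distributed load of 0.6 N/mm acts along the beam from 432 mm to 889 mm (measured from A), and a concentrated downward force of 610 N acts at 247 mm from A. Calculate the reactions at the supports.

A_x = 0, A_y = 592.7 N, B_y = 291.5 N

Resultant of the distributed load: 0.6 × 457 = 274.2 N at 660.5 mm from A.
Moments about A: B_y·1138 − (0.6·457)·660.5 − 610·247 = 0 → B_y = 331779.1/1138 = 291.546 ≈ 291.5 N.
ΣF_y = 0: A_y + 291.546 − 0.6·457 − 610 = 0 → A_y = 592.7 N.
ΣF_x = 0: no horizontal applied forces, so A_x = 0.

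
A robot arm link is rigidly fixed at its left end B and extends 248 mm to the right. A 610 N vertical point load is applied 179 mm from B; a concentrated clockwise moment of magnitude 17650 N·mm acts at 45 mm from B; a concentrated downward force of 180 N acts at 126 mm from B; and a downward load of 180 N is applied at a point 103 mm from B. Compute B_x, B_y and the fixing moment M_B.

B_x = 0, B_y = 970.0 N, M_B = 168100 N·mm

ΣF_x = 0: B_x = 0.
ΣF_y = 0: B_y − 610 − 180 − 180 = 0 → B_y = 970.0 N.
ΣM about B: M_B − 610·179 − 17650 − 180·126 − 180·103 = 0 → M_B = 168100 N·mm.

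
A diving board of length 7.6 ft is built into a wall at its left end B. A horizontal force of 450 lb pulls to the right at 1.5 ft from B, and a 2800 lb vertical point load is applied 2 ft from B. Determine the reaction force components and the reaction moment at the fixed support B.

B_x = -450.0 lb, B_y = 2800 lb, M_B = 5600 lb·ft

ΣF_x = 0: B_x + 450 = 0 → B_x = -450.0 lb.
ΣF_y = 0: B_y − 2800 = 0 → B_y = 2800 lb.
ΣM about B: M_B − 2800·2 = 0 → M_B = 5600 lb·ft.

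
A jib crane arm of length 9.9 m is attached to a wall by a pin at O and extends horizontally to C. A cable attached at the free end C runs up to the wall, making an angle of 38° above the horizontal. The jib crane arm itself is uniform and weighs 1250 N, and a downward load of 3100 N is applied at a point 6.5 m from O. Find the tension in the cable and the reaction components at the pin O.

ΣM about O: T·sin38°·9.9 − 1250·4.95 − 3100·6.5 = 0 → T = 26337.5/(9.9·0.615661) = 4321.13 ≈ 4321 N.
ΣF_x = 0: O_x − T·cos38° = 0 → O_x = 4321.13 × 0.788011 = 3405 N.
ΣF_y = 0: O_y + T·sin38° − 1250 − 3100 = 0 → O_y = 4350 − 4321.13 × 0.615661 = 1690 N.

T = 4321 N, O_x = 3405 N, O_y = 1690 N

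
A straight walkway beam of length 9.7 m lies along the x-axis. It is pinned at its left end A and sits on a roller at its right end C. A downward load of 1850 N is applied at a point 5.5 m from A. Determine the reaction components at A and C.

ΣM about A: C_y·9.7 − 1850·5.5 = 0 → C_y = 10175/9.7 = 1048.97 ≈ 1049 N.
ΣF_y = 0: A_y + 1048.97 − 1850 = 0 → A_y = 801.0 N.
ΣF_x = 0: no horizontal applied forces, so A_x = 0.

A_x = 0, A_y = 801.0 N, C_y = 1049 N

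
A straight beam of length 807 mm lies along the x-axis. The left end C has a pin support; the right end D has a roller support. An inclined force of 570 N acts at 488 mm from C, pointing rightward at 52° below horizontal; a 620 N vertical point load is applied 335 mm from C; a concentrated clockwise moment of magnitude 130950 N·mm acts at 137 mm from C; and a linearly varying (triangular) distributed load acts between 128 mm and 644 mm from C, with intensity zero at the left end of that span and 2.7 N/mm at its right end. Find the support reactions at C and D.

Resultant of the triangular load: ½ × 2.7 × 516 = 696.6 N, acting at 472 mm from C (one-third of the span from the peak).
Moments about C: D_y·807 − 570·sin52°·488 − 620·335 − 130950 − (½·2.7·516)·472 = 0 → D_y = 886638/807 = 1098.68 ≈ 1099 N.
ΣF_y = 0: C_y + 1098.68 − 570·sin52° − 620 − ½·2.7·516 = 0 → C_y = 667.1 N.
ΣF_x = 0: C_x + 570·cos52° = 0 → C_x = -350.9 N.

C_x = -350.9 N, C_y = 667.1 N, D_y = 1099 N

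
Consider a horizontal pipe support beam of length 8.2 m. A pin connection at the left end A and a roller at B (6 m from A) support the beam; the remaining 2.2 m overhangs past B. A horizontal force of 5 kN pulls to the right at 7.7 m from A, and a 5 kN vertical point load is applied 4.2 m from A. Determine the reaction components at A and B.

A_x = -5.000 kN, A_y = 1.500 kN, B_y = 3.500 kN

Moments about A: B_y·6 − 5·4.2 = 0 → B_y = 21/6 = 3.500 kN.
ΣF_y = 0: A_y + 3.5 − 5 = 0 → A_y = 1.500 kN.
ΣF_x = 0: A_x + 5 = 0 → A_x = -5.000 kN.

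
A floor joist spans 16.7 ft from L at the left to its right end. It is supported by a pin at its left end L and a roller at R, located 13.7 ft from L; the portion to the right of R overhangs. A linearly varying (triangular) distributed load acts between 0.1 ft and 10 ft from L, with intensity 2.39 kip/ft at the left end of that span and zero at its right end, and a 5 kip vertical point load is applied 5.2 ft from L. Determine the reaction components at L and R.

Resultant of the triangular load: ½ × 2.39 × 9.9 = 11.8305 kip, acting at 3.4 ft from L (one-third of the span from the peak).
ΣM about L: R_y·13.7 − (½·2.39·9.9)·3.4 − 5·5.2 = 0 → R_y = 66.2237/13.7 = 4.83385 ≈ 4.834 kip.
ΣF_y = 0: L_y + 4.83385 − ½·2.39·9.9 − 5 = 0 → L_y = 12.00 kip.
ΣF_x = 0: no horizontal applied forces, so L_x = 0.

L_x = 0, L_y = 12.00 kip, R_y = 4.834 kip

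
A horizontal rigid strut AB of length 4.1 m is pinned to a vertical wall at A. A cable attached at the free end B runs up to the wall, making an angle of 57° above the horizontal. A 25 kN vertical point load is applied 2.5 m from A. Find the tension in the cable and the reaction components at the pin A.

ΣM about A: T·sin57°·4.1 − 25·2.5 = 0 → T = 62.5/(4.1·0.838671) = 18.1763 ≈ 18.18 kN.
ΣF_x = 0: A_x − T·cos57° = 0 → A_x = 18.1763 × 0.544639 = 9.900 kN.
ΣF_y = 0: A_y + T·sin57° − 25 = 0 → A_y = 25 − 18.1763 × 0.838671 = 9.756 kN.

T = 18.18 kN, A_x = 9.900 kN, A_y = 9.756 kN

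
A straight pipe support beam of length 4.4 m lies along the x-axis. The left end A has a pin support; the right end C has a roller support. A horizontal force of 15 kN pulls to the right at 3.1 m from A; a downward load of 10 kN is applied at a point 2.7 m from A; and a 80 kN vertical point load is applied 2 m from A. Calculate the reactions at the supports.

Moments about A: C_y·4.4 − 10·2.7 − 80·2 = 0 → C_y = 187/4.4 = 42.50 kN.
ΣF_y = 0: A_y + 42.5 − 10 − 80 = 0 → A_y = 47.50 kN.
ΣF_x = 0: A_x + 15 = 0 → A_x = -15.00 kN.

A_x = -15.00 kN, A_y = 47.50 kN, C_y = 42.50 kN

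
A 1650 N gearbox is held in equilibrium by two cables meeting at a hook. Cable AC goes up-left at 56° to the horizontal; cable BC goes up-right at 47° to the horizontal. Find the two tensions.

T_AC = 1155 N, T_BC = 946.9 N

ΣF_x = 0: −T_AC·cos56° + T_BC·cos47° = 0 → T_BC = 0.819933·T_AC.
ΣF_y = 0: T_AC·sin56° + T_BC·sin47° = 1650.
Substitute: T_AC·(0.829038 + 0.819933·0.731354) = 1650 → T_AC = 1154.9 ≈ 1155 N.
Then T_BC = 0.819933 × 1154.9 = 946.9 N.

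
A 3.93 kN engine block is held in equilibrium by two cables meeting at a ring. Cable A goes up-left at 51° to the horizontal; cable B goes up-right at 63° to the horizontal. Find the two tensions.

T_A = 1.953 kN, T_B = 2.707 kN

ΣF_x = 0: −T_A·cos51° + T_B·cos63° = 0 → T_B = 1.3862·T_A.
ΣF_y = 0: T_A·sin51° + T_B·sin63° = 3.93.
Substitute: T_A·(0.777146 + 1.3862·0.891007) = 3.93 → T_A = 1.95303 ≈ 1.953 kN.
Then T_B = 1.3862 × 1.95303 = 2.707 kN.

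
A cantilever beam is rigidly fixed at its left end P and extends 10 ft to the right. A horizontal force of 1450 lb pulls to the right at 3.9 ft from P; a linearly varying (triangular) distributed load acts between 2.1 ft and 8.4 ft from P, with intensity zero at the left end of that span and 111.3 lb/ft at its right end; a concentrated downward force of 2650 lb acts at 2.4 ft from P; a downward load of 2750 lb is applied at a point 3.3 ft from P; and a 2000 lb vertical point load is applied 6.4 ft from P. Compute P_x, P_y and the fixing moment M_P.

P_x = -1450 lb, P_y = 7751 lb, M_P = 30440 lb·ft

Resultant of the triangular load: ½ × 111.3 × 6.3 = 350.595 lb, acting at 6.3 ft from P (one-third of the span from the peak).
ΣF_x = 0: P_x + 1450 = 0 → P_x = -1450 lb.
ΣF_y = 0: P_y − ½·111.3·6.3 − 2650 − 2750 − 2000 = 0 → P_y = 7751 lb.
ΣM about P: M_P − (½·111.3·6.3)·6.3 − 2650·2.4 − 2750·3.3 − 2000·6.4 = 0 → M_P = 30440 lb·ft.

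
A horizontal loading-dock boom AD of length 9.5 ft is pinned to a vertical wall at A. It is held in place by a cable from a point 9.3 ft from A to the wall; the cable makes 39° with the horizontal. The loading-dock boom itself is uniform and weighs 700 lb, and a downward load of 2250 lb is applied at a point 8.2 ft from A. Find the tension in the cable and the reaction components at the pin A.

T = 3721 lb, A_x = 2891 lb, A_y = 608.6 lb

ΣM about A: T·sin39°·9.3 − 700·4.75 − 2250·8.2 = 0 → T = 21775/(9.3·0.62932) = 3720.52 ≈ 3721 lb.
ΣF_x = 0: A_x − T·cos39° = 0 → A_x = 3720.52 × 0.777146 = 2891 lb.
ΣF_y = 0: A_y + T·sin39° − 700 − 2250 = 0 → A_y = 2950 − 3720.52 × 0.62932 = 608.6 lb.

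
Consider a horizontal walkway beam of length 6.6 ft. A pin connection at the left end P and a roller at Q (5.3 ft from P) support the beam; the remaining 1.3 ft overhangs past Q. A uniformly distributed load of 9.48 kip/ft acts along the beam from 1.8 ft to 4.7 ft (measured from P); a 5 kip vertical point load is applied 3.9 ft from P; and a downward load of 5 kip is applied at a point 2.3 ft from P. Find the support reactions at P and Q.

Resultant of the distributed load: 9.48 × 2.9 = 27.492 kip at 3.25 ft from P.
ΣM about P: Q_y·5.3 − (9.48·2.9)·3.25 − 5·3.9 − 5·2.3 = 0 → Q_y = 120.349/5.3 = 22.7074 ≈ 22.71 kip.
ΣF_y = 0: P_y + 22.7074 − 9.48·2.9 − 5 − 5 = 0 → P_y = 14.78 kip.
ΣF_x = 0: no horizontal applied forces, so P_x = 0.

P_x = 0, P_y = 14.78 kip, Q_y = 22.71 kip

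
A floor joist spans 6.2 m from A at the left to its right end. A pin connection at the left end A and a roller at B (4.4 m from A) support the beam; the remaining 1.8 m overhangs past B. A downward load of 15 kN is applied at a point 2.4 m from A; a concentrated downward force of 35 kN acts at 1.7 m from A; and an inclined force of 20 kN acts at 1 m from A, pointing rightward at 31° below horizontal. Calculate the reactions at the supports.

A_x = -17.14 kN, A_y = 36.26 kN, B_y = 24.05 kN

Taking moments about A: B_y·4.4 − 15·2.4 − 35·1.7 − 20·sin31°·1 = 0 → B_y = 105.801/4.4 = 24.0457 ≈ 24.05 kN.
ΣF_y = 0: A_y + 24.0457 − 15 − 35 − 20·sin31° = 0 → A_y = 36.26 kN.
ΣF_x = 0: A_x + 20·cos31° = 0 → A_x = -17.14 kN.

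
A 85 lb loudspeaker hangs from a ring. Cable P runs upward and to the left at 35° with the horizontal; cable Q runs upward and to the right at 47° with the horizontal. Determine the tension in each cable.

ΣF_x = 0: −T_P·cos35° + T_Q·cos47° = 0 → T_Q = 1.20111·T_P.
ΣF_y = 0: T_P·sin35° + T_Q·sin47° = 85.
Substitute: T_P·(0.573576 + 1.20111·0.731354) = 85 → T_P = 58.5394 ≈ 58.54 lb.
Then T_Q = 1.20111 × 58.5394 = 70.31 lb.

T_P = 58.54 lb, T_Q = 70.31 lb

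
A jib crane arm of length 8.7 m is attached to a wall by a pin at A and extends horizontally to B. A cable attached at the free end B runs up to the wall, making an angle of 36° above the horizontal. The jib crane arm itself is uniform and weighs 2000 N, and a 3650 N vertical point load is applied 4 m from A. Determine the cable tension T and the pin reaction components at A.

T = 4556 N, A_x = 3686 N, A_y = 2972 N

ΣM about A: T·sin36°·8.7 − 2000·4.35 − 3650·4 = 0 → T = 23300/(8.7·0.587785) = 4556.36 ≈ 4556 N.
ΣF_x = 0: A_x − T·cos36° = 0 → A_x = 4556.36 × 0.809017 = 3686 N.
ΣF_y = 0: A_y + T·sin36° − 2000 − 3650 = 0 → A_y = 5650 − 4556.36 × 0.587785 = 2972 N.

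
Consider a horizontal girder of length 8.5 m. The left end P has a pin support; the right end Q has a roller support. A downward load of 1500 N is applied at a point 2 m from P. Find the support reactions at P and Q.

P_x = 0, P_y = 1147 N, Q_y = 352.9 N

Moments about P: Q_y·8.5 − 1500·2 = 0 → Q_y = 3000/8.5 = 352.941 ≈ 352.9 N.
ΣF_y = 0: P_y + 352.941 − 1500 = 0 → P_y = 1147 N.
ΣF_x = 0: no horizontal applied forces, so P_x = 0.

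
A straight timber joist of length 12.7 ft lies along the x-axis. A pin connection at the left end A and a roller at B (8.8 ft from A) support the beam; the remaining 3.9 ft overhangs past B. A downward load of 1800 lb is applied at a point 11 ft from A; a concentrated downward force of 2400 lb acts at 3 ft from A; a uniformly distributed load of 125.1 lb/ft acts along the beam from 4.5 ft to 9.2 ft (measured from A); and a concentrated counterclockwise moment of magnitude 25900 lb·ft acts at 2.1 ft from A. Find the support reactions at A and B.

A_x = 0, A_y = 4205 lb, B_y = 582.7 lb

Resultant of the distributed load: 125.1 × 4.7 = 587.97 lb at 6.85 ft from A.
Moments about A: B_y·8.8 − 1800·11 − 2400·3 − (125.1·4.7)·6.85 + 25900 = 0 → B_y = 5127.5945/8.8 = 582.681 ≈ 582.7 lb.
ΣF_y = 0: A_y + 582.681 − 1800 − 2400 − 125.1·4.7 = 0 → A_y = 4205 lb.
ΣF_x = 0: no horizontal applied forces, so A_x = 0.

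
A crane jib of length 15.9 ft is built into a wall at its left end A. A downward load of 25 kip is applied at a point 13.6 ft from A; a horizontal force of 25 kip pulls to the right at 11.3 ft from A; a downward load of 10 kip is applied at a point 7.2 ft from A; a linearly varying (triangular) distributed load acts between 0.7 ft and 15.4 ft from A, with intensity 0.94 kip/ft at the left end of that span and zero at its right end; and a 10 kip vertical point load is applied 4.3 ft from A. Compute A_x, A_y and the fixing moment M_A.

Resultant of the triangular load: ½ × 0.94 × 14.7 = 6.909 kip, acting at 5.6 ft from A (one-third of the span from the peak).
ΣF_x = 0: A_x + 25 = 0 → A_x = -25.00 kip.
ΣF_y = 0: A_y − 25 − 10 − ½·0.94·14.7 − 10 = 0 → A_y = 51.91 kip.
ΣM about A: M_A − 25·13.6 − 10·7.2 − (½·0.94·14.7)·5.6 − 10·4.3 = 0 → M_A = 493.7 kip·ft.

A_x = -25.00 kip, A_y = 51.91 kip, M_A = 493.7 kip·ft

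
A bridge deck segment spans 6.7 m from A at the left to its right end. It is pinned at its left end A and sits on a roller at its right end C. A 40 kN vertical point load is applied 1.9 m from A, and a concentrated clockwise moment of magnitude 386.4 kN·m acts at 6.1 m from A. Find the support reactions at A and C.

Moments about A: C_y·6.7 − 40·1.9 − 386.4 = 0 → C_y = 462.4/6.7 = 69.0149 ≈ 69.01 kN.
ΣF_y = 0: A_y + 69.0149 − 40 = 0 → A_y = -29.01 kN.
ΣF_x = 0: no horizontal applied forces, so A_x = 0.

A_x = 0, A_y = -29.01 kN, C_y = 69.01 kN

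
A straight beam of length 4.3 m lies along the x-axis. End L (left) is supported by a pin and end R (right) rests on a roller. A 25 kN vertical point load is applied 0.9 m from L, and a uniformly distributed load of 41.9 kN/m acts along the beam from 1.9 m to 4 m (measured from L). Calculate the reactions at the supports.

Resultant of the distributed load: 41.9 × 2.1 = 87.99 kN at 2.95 m from L.
ΣM about L: R_y·4.3 − 25·0.9 − (41.9·2.1)·2.95 = 0 → R_y = 282.0705/4.3 = 65.5978 ≈ 65.60 kN.
ΣF_y = 0: L_y + 65.5978 − 25 − 41.9·2.1 = 0 → L_y = 47.39 kN.
ΣF_x = 0: no horizontal applied forces, so L_x = 0.

L_x = 0, L_y = 47.39 kN, R_y = 65.60 kN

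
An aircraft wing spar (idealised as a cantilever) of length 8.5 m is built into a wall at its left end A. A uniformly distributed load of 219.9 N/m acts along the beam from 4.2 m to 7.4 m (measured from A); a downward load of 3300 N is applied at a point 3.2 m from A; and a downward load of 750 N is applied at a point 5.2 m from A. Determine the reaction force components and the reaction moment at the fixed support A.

Resultant of the distributed load: 219.9 × 3.2 = 703.68 N at 5.8 m from A.
ΣF_x = 0: A_x = 0.
ΣF_y = 0: A_y − 219.9·3.2 − 3300 − 750 = 0 → A_y = 4754 N.
ΣM about A: M_A − (219.9·3.2)·5.8 − 3300·3.2 − 750·5.2 = 0 → M_A = 18540 N·m.

A_x = 0, A_y = 4754 N, M_A = 18540 N·m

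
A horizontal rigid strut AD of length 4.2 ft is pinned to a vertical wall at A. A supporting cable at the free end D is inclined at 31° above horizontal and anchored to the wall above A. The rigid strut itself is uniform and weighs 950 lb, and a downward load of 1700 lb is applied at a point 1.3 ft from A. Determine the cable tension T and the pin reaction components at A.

T = 1944 lb, A_x = 1666 lb, A_y = 1649 lb

ΣM about A: T·sin31°·4.2 − 950·2.1 − 1700·1.3 = 0 → T = 4205/(4.2·0.515038) = 1943.92 ≈ 1944 lb.
ΣF_x = 0: A_x − T·cos31° = 0 → A_x = 1943.92 × 0.857167 = 1666 lb.
ΣF_y = 0: A_y + T·sin31° − 950 − 1700 = 0 → A_y = 2650 − 1943.92 × 0.515038 = 1649 lb.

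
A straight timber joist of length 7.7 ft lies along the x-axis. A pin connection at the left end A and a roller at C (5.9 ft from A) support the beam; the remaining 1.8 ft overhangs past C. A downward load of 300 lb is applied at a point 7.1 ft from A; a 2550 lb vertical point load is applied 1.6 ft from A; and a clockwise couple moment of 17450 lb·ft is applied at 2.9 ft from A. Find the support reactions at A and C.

Moments about A: C_y·5.9 − 300·7.1 − 2550·1.6 − 17450 = 0 → C_y = 23660/5.9 = 4010.17 ≈ 4010 lb.
ΣF_y = 0: A_y + 4010.17 − 300 − 2550 = 0 → A_y = -1160 lb.
ΣF_x = 0: no horizontal applied forces, so A_x = 0.

A_x = 0, A_y = -1160 lb, C_y = 4010 lb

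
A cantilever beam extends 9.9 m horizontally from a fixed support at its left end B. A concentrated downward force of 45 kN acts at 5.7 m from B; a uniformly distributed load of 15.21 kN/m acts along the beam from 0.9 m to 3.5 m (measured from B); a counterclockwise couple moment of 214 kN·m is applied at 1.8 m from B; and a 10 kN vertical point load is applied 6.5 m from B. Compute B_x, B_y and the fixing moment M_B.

Resultant of the distributed load: 15.21 × 2.6 = 39.546 kN at 2.2 m from B.
ΣF_x = 0: B_x = 0.
ΣF_y = 0: B_y − 45 − 15.21·2.6 − 10 = 0 → B_y = 94.55 kN.
ΣM about B: M_B − 45·5.7 − (15.21·2.6)·2.2 + 214 − 10·6.5 = 0 → M_B = 194.5 kN·m.

B_x = 0, B_y = 94.55 kN, M_B = 194.5 kN·m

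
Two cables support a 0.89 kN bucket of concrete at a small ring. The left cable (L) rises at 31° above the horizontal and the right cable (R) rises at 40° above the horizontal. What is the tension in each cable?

ΣF_x = 0: −T_L·cos31° + T_R·cos40° = 0 → T_R = 1.11895·T_L.
ΣF_y = 0: T_L·sin31° + T_R·sin40° = 0.89.
Substitute: T_L·(0.515038 + 1.11895·0.642788) = 0.89 → T_L = 0.721065 ≈ 0.7211 kN.
Then T_R = 1.11895 × 0.721065 = 0.8068 kN.

T_L = 0.7211 kN, T_R = 0.8068 kN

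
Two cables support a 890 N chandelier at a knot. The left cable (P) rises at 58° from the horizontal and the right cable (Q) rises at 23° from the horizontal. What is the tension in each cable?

ΣF_x = 0: −T_P·cos58° + T_Q·cos23° = 0 → T_Q = 0.575683·T_P.
ΣF_y = 0: T_P·sin58° + T_Q·sin23° = 890.
Substitute: T_P·(0.848048 + 0.575683·0.390731) = 890 → T_P = 829.462 ≈ 829.5 N.
Then T_Q = 0.575683 × 829.462 = 477.5 N.

T_P = 829.5 N, T_Q = 477.5 N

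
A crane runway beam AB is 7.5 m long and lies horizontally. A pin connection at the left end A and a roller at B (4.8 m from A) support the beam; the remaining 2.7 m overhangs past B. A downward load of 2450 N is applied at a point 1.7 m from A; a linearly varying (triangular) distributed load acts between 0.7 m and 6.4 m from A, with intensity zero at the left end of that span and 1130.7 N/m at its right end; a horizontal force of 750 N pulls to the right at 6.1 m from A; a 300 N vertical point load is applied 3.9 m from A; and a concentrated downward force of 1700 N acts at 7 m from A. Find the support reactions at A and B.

A_x = -750.0 N, A_y = 1061 N, B_y = 6612 N

Resultant of the triangular load: ½ × 1130.7 × 5.7 = 3222.495 N, acting at 4.5 m from A (one-third of the span from the peak).
Moments about A: B_y·4.8 − 2450·1.7 − (½·1130.7·5.7)·4.5 − 300·3.9 − 1700·7 = 0 → B_y = 31736.2275/4.8 = 6611.71 ≈ 6612 N.
ΣF_y = 0: A_y + 6611.71 − 2450 − ½·1130.7·5.7 − 300 − 1700 = 0 → A_y = 1061 N.
ΣF_x = 0: A_x + 750 = 0 → A_x = -750.0 N.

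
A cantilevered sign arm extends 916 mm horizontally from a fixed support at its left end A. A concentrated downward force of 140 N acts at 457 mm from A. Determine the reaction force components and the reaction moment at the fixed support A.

ΣF_x = 0: A_x = 0.
ΣF_y = 0: A_y − 140 = 0 → A_y = 140.0 N.
ΣM about A: M_A − 140·457 = 0 → M_A = 63980 N·mm.

A_x = 0, A_y = 140.0 N, M_A = 63980 N·mm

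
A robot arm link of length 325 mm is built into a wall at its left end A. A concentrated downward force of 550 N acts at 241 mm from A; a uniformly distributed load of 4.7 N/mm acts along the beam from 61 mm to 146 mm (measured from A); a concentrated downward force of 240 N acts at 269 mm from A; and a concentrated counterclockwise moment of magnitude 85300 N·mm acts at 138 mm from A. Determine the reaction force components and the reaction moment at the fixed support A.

A_x = 0, A_y = 1190 N, M_A = 153200 N·mm

Resultant of the distributed load: 4.7 × 85 = 399.5 N at 103.5 mm from A.
ΣF_x = 0: A_x = 0.
ΣF_y = 0: A_y − 550 − 4.7·85 − 240 = 0 → A_y = 1190 N.
ΣM about A: M_A − 550·241 − (4.7·85)·103.5 − 240·269 + 85300 = 0 → M_A = 153200 N·mm.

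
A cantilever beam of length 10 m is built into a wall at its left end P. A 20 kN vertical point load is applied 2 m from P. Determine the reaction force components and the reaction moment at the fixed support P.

ΣF_x = 0: P_x = 0.
ΣF_y = 0: P_y − 20 = 0 → P_y = 20.00 kN.
ΣM about P: M_P − 20·2 = 0 → M_P = 40.00 kN·m.

P_x = 0, P_y = 20.00 kN, M_P = 40.00 kN·m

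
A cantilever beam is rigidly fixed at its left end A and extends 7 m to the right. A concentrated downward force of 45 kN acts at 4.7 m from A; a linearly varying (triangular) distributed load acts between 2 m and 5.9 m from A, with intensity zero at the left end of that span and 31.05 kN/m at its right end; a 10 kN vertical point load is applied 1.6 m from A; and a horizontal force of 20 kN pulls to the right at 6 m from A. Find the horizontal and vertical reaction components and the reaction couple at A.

A_x = -20.00 kN, A_y = 115.5 kN, M_A = 506.0 kN·m

Resultant of the triangular load: ½ × 31.05 × 3.9 = 60.5475 kN, acting at 4.6 m from A (one-third of the span from the peak).
ΣF_x = 0: A_x + 20 = 0 → A_x = -20.00 kN.
ΣF_y = 0: A_y − 45 − ½·31.05·3.9 − 10 = 0 → A_y = 115.5 kN.
ΣM about A: M_A − 45·4.7 − (½·31.05·3.9)·4.6 − 10·1.6 = 0 → M_A = 506.0 kN·m.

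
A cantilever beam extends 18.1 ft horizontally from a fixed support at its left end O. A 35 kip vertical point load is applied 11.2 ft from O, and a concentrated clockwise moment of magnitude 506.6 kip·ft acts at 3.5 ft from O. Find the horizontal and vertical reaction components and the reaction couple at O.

O_x = 0, O_y = 35.00 kip, M_O = 898.6 kip·ft

ΣF_x = 0: O_x = 0.
ΣF_y = 0: O_y − 35 = 0 → O_y = 35.00 kip.
ΣM about O: M_O − 35·11.2 − 506.6 = 0 → M_O = 898.6 kip·ft.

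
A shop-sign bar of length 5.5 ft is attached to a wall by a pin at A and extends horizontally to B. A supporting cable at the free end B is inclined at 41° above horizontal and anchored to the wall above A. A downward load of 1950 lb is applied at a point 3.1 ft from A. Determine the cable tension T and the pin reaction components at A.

ΣM about A: T·sin41°·5.5 − 1950·3.1 = 0 → T = 6045/(5.5·0.656059) = 1675.29 ≈ 1675 lb.
ΣF_x = 0: A_x − T·cos41° = 0 → A_x = 1675.29 × 0.75471 = 1264 lb.
ΣF_y = 0: A_y + T·sin41° − 1950 = 0 → A_y = 1950 − 1675.29 × 0.656059 = 850.9 lb.

T = 1675 lb, A_x = 1264 lb, A_y = 850.9 lb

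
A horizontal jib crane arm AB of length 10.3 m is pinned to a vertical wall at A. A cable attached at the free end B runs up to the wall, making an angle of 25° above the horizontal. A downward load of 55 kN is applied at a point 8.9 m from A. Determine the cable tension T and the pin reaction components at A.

ΣM about A: T·sin25°·10.3 − 55·8.9 = 0 → T = 489.5/(10.3·0.422618) = 112.452 ≈ 112.5 kN.
ΣF_x = 0: A_x − T·cos25° = 0 → A_x = 112.452 × 0.906308 = 101.9 kN.
ΣF_y = 0: A_y + T·sin25° − 55 = 0 → A_y = 55 − 112.452 × 0.422618 = 7.476 kN.

T = 112.5 kN, A_x = 101.9 kN, A_y = 7.476 kN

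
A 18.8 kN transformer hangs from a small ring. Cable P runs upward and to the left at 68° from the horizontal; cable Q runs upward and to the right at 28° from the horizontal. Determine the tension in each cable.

ΣF_x = 0: −T_P·cos68° + T_Q·cos28° = 0 → T_Q = 0.424268·T_P.
ΣF_y = 0: T_P·sin68° + T_Q·sin28° = 18.8.
Substitute: T_P·(0.927184 + 0.424268·0.469472) = 18.8 → T_P = 16.6908 ≈ 16.69 kN.
Then T_Q = 0.424268 × 16.6908 = 7.081 kN.

T_P = 16.69 kN, T_Q = 7.081 kN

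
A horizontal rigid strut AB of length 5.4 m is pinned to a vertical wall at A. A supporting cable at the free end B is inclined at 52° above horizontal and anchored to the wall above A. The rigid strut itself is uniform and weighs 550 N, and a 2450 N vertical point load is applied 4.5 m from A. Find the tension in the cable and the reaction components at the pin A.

ΣM about A: T·sin52°·5.4 − 550·2.7 − 2450·4.5 = 0 → T = 12510/(5.4·0.788011) = 2939.89 ≈ 2940 N.
ΣF_x = 0: A_x − T·cos52° = 0 → A_x = 2939.89 × 0.615661 = 1810 N.
ΣF_y = 0: A_y + T·sin52° − 550 − 2450 = 0 → A_y = 3000 − 2939.89 × 0.788011 = 683.3 N.

T = 2940 N, A_x = 1810 N, A_y = 683.3 N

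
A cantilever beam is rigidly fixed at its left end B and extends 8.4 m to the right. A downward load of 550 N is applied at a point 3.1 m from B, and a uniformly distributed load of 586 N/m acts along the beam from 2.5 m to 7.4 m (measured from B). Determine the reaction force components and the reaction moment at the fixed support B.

Resultant of the distributed load: 586 × 4.9 = 2871.4 N at 4.95 m from B.
ΣF_x = 0: B_x = 0.
ΣF_y = 0: B_y − 550 − 586·4.9 = 0 → B_y = 3421 N.
ΣM about B: M_B − 550·3.1 − (586·4.9)·4.95 = 0 → M_B = 15920 N·m.

B_x = 0, B_y = 3421 N, M_B = 15920 N·m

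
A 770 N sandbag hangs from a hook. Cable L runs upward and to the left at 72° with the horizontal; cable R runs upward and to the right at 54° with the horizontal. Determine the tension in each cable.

ΣF_x = 0: −T_L·cos72° + T_R·cos54° = 0 → T_R = 0.525731·T_L.
ΣF_y = 0: T_L·sin72° + T_R·sin54° = 770.
Substitute: T_L·(0.951057 + 0.525731·0.809017) = 770 → T_L = 559.438 ≈ 559.4 N.
Then T_R = 0.525731 × 559.438 = 294.1 N.

T_L = 559.4 N, T_R = 294.1 N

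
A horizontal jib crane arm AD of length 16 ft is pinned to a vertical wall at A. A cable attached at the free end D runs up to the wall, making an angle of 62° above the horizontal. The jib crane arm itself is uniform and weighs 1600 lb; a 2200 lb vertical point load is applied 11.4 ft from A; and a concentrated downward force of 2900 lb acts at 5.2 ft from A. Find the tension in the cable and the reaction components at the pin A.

ΣM about A: T·sin62°·16 − 1600·8 − 2200·11.4 − 2900·5.2 = 0 → T = 52960/(16·0.882948) = 3748.81 ≈ 3749 lb.
ΣF_x = 0: A_x − T·cos62° = 0 → A_x = 3748.81 × 0.469472 = 1760 lb.
ΣF_y = 0: A_y + T·sin62° − 1600 − 2200 − 2900 = 0 → A_y = 6700 − 3748.81 × 0.882948 = 3390 lb.

T = 3749 lb, A_x = 1760 lb, A_y = 3390 lb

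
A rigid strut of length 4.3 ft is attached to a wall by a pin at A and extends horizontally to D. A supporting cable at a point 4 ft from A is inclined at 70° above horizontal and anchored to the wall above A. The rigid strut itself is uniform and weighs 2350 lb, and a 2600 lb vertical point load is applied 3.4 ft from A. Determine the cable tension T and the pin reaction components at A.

ΣM about A: T·sin70°·4 − 2350·2.15 − 2600·3.4 = 0 → T = 13892.5/(4·0.939693) = 3696.02 ≈ 3696 lb.
ΣF_x = 0: A_x − T·cos70° = 0 → A_x = 3696.02 × 0.34202 = 1264 lb.
ΣF_y = 0: A_y + T·sin70° − 2350 − 2600 = 0 → A_y = 4950 − 3696.02 × 0.939693 = 1477 lb.

T = 3696 lb, A_x = 1264 lb, A_y = 1477 lb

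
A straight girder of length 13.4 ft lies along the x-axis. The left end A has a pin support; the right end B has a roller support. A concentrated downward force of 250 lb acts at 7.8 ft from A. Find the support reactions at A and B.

Taking moments about A: B_y·13.4 − 250·7.8 = 0 → B_y = 1950/13.4 = 145.522 ≈ 145.5 lb.
ΣF_y = 0: A_y + 145.522 − 250 = 0 → A_y = 104.5 lb.
ΣF_x = 0: no horizontal applied forces, so A_x = 0.

A_x = 0, A_y = 104.5 lb, B_y = 145.5 lb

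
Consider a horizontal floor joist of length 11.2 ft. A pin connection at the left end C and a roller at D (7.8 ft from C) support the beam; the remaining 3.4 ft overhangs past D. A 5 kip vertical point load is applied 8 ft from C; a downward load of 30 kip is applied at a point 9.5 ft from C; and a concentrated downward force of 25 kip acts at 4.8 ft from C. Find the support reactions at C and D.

Moments about C: D_y·7.8 − 5·8 − 30·9.5 − 25·4.8 = 0 → D_y = 445/7.8 = 57.0513 ≈ 57.05 kip.
ΣF_y = 0: C_y + 57.0513 − 5 − 30 − 25 = 0 → C_y = 2.949 kip.
ΣF_x = 0: no horizontal applied forces, so C_x = 0.

C_x = 0, C_y = 2.949 kip, D_y = 57.05 kip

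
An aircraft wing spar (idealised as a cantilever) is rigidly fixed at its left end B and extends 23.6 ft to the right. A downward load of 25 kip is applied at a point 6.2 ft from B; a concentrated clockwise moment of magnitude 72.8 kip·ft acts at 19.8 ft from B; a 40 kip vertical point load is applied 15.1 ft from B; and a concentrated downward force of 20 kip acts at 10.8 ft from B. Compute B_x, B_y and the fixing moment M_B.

B_x = 0, B_y = 85.00 kip, M_B = 1048 kip·ft

ΣF_x = 0: B_x = 0.
ΣF_y = 0: B_y − 25 − 40 − 20 = 0 → B_y = 85.00 kip.
ΣM about B: M_B − 25·6.2 − 72.8 − 40·15.1 − 20·10.8 = 0 → M_B = 1048 kip·ft.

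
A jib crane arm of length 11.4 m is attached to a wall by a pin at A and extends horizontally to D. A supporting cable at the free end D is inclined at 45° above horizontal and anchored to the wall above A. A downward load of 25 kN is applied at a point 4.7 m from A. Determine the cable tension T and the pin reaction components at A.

T = 14.58 kN, A_x = 10.31 kN, A_y = 14.69 kN

ΣM about A: T·sin45°·11.4 − 25·4.7 = 0 → T = 117.5/(11.4·0.707107) = 14.5763 ≈ 14.58 kN.
ΣF_x = 0: A_x − T·cos45° = 0 → A_x = 14.5763 × 0.707107 = 10.31 kN.
ΣF_y = 0: A_y + T·sin45° − 25 = 0 → A_y = 25 − 14.5763 × 0.707107 = 14.69 kN.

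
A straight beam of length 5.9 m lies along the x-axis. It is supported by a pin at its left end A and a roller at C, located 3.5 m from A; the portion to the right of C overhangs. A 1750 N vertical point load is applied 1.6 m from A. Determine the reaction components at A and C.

Taking moments about A: C_y·3.5 − 1750·1.6 = 0 → C_y = 2800/3.5 = 800.0 N.
ΣF_y = 0: A_y + 800 − 1750 = 0 → A_y = 950.0 N.
ΣF_x = 0: no horizontal applied forces, so A_x = 0.

A_x = 0, A_y = 950.0 N, C_y = 800.0 N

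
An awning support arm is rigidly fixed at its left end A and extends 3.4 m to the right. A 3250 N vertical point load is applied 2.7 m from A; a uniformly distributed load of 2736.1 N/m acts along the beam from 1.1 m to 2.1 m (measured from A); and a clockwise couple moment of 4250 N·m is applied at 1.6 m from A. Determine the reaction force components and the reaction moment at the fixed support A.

A_x = 0, A_y = 5986 N, M_A = 17400 N·m

Resultant of the distributed load: 2736.1 × 1 = 2736.1 N at 1.6 m from A.
ΣF_x = 0: A_x = 0.
ΣF_y = 0: A_y − 3250 − 2736.1·1 = 0 → A_y = 5986 N.
ΣM about A: M_A − 3250·2.7 − (2736.1·1)·1.6 − 4250 = 0 → M_A = 17400 N·m.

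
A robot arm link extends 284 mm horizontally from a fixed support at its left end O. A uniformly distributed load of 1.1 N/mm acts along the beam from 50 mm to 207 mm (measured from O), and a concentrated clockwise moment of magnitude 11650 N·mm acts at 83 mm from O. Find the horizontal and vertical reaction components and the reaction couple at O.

Resultant of the distributed load: 1.1 × 157 = 172.7 N at 128.5 mm from O.
ΣF_x = 0: O_x = 0.
ΣF_y = 0: O_y − 1.1·157 = 0 → O_y = 172.7 N.
ΣM about O: M_O − (1.1·157)·128.5 − 11650 = 0 → M_O = 33840 N·mm.

O_x = 0, O_y = 172.7 N, M_O = 33840 N·mm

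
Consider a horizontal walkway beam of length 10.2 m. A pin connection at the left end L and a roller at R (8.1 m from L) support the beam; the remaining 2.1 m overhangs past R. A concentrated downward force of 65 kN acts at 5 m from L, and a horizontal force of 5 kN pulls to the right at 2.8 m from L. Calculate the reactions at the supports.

L_x = -5.000 kN, L_y = 24.88 kN, R_y = 40.12 kN

Moments about L: R_y·8.1 − 65·5 = 0 → R_y = 325/8.1 = 40.1235 ≈ 40.12 kN.
ΣF_y = 0: L_y + 40.1235 − 65 = 0 → L_y = 24.88 kN.
ΣF_x = 0: L_x + 5 = 0 → L_x = -5.000 kN.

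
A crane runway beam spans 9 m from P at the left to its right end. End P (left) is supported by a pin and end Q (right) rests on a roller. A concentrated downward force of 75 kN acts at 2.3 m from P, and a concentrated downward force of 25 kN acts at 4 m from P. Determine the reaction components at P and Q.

Taking moments about P: Q_y·9 − 75·2.3 − 25·4 = 0 → Q_y = 272.5/9 = 30.2778 ≈ 30.28 kN.
ΣF_y = 0: P_y + 30.2778 − 75 − 25 = 0 → P_y = 69.72 kN.
ΣF_x = 0: no horizontal applied forces, so P_x = 0.

P_x = 0, P_y = 69.72 kN, Q_y = 30.28 kN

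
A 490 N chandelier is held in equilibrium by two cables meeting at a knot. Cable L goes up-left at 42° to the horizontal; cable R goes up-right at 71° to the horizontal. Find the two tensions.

T_L = 173.3 N, T_R = 395.6 N

ΣF_x = 0: −T_L·cos42° + T_R·cos71° = 0 → T_R = 2.28261·T_L.
ΣF_y = 0: T_L·sin42° + T_R·sin71° = 490.
Substitute: T_L·(0.669131 + 2.28261·0.945519) = 490 → T_L = 173.305 ≈ 173.3 N.
Then T_R = 2.28261 × 173.305 = 395.6 N.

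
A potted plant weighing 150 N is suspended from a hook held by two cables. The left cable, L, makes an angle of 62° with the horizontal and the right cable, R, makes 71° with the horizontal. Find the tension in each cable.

T_L = 66.77 N, T_R = 96.29 N

ΣF_x = 0: −T_L·cos62° + T_R·cos71° = 0 → T_R = 1.44201·T_L.
ΣF_y = 0: T_L·sin62° + T_R·sin71° = 150.
Substitute: T_L·(0.882948 + 1.44201·0.945519) = 150 → T_L = 66.7736 ≈ 66.77 N.
Then T_R = 1.44201 × 66.7736 = 96.29 N.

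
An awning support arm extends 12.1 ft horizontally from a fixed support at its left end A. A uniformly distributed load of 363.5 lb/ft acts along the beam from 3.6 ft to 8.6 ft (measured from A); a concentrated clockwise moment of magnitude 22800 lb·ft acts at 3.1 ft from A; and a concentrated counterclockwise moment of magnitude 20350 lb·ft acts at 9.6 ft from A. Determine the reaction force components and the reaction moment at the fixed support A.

Resultant of the distributed load: 363.5 × 5 = 1817.5 lb at 6.1 ft from A.
ΣF_x = 0: A_x = 0.
ΣF_y = 0: A_y − 363.5·5 = 0 → A_y = 1818 lb.
ΣM about A: M_A − (363.5·5)·6.1 − 22800 + 20350 = 0 → M_A = 13540 lb·ft.

A_x = 0, A_y = 1818 lb, M_A = 13540 lb·ft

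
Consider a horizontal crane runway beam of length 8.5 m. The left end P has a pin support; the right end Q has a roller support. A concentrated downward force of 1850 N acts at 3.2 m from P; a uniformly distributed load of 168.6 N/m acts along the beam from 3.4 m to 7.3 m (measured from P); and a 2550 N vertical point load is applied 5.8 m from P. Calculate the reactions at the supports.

P_x = 0, P_y = 2207 N, Q_y = 2850 N

Resultant of the distributed load: 168.6 × 3.9 = 657.54 N at 5.35 m from P.
ΣM about P: Q_y·8.5 − 1850·3.2 − (168.6·3.9)·5.35 − 2550·5.8 = 0 → Q_y = 24227.839/8.5 = 2850.33 ≈ 2850 N.
ΣF_y = 0: P_y + 2850.33 − 1850 − 168.6·3.9 − 2550 = 0 → P_y = 2207 N.
ΣF_x = 0: no horizontal applied forces, so P_x = 0.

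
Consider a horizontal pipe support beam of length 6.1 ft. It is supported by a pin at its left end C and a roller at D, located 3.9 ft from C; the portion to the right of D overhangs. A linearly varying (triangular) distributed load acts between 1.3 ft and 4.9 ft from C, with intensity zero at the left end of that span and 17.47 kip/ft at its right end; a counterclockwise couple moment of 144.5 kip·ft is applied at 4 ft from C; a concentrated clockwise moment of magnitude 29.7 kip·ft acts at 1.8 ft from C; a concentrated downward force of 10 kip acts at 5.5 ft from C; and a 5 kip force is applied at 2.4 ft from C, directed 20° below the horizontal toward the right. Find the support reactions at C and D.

C_x = -4.698 kip, C_y = 27.60 kip, D_y = 15.55 kip

Resultant of the triangular load: ½ × 17.47 × 3.6 = 31.446 kip, acting at 3.7 ft from C (one-third of the span from the peak).
Taking moments about C: D_y·3.9 − (½·17.47·3.6)·3.7 + 144.5 − 29.7 − 10·5.5 − 5·sin20°·2.4 = 0 → D_y = 60.6544/3.9 = 15.5524 ≈ 15.55 kip.
ΣF_y = 0: C_y + 15.5524 − ½·17.47·3.6 − 10 − 5·sin20° = 0 → C_y = 27.60 kip.
ΣF_x = 0: C_x + 5·cos20° = 0 → C_x = -4.698 kip.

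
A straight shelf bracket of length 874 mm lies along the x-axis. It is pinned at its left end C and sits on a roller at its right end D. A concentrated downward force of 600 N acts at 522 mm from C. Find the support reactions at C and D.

Taking moments about C: D_y·874 − 600·522 = 0 → D_y = 313200/874 = 358.352 ≈ 358.4 N.
ΣF_y = 0: C_y + 358.352 − 600 = 0 → C_y = 241.6 N.
ΣF_x = 0: no horizontal applied forces, so C_x = 0.

C_x = 0, C_y = 241.6 N, D_y = 358.4 N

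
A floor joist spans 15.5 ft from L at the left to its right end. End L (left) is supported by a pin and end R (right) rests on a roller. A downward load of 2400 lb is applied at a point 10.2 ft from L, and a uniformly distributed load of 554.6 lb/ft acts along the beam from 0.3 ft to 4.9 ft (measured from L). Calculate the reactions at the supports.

L_x = 0, L_y = 2944 lb, R_y = 2007 lb

Resultant of the distributed load: 554.6 × 4.6 = 2551.16 lb at 2.6 ft from L.
ΣM about L: R_y·15.5 − 2400·10.2 − (554.6·4.6)·2.6 = 0 → R_y = 31113.016/15.5 = 2007.29 ≈ 2007 lb.
ΣF_y = 0: L_y + 2007.29 − 2400 − 554.6·4.6 = 0 → L_y = 2944 lb.
ΣF_x = 0: no horizontal applied forces, so L_x = 0.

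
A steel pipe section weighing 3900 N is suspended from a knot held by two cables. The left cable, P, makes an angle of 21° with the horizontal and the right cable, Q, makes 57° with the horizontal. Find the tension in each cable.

ΣF_x = 0: −T_P·cos21° + T_Q·cos57° = 0 → T_Q = 1.71413·T_P.
ΣF_y = 0: T_P·sin21° + T_Q·sin57° = 3900.
Substitute: T_P·(0.358368 + 1.71413·0.838671) = 3900 → T_P = 2171.54 ≈ 2172 N.
Then T_Q = 1.71413 × 2171.54 = 3722 N.

T_P = 2172 N, T_Q = 3722 N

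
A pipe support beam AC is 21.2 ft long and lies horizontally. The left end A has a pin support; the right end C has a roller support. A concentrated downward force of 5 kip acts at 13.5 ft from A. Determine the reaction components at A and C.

ΣM about A: C_y·21.2 − 5·13.5 = 0 → C_y = 67.5/21.2 = 3.18396 ≈ 3.184 kip.
ΣF_y = 0: A_y + 3.18396 − 5 = 0 → A_y = 1.816 kip.
ΣF_x = 0: no horizontal applied forces, so A_x = 0.

A_x = 0, A_y = 1.816 kip, C_y = 3.184 kip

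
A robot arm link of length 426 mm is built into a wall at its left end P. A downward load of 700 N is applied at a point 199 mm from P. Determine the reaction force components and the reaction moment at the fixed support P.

P_x = 0, P_y = 700.0 N, M_P = 139300 N·mm

ΣF_x = 0: P_x = 0.
ΣF_y = 0: P_y − 700 = 0 → P_y = 700.0 N.
ΣM about P: M_P − 700·199 = 0 → M_P = 139300 N·mm.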